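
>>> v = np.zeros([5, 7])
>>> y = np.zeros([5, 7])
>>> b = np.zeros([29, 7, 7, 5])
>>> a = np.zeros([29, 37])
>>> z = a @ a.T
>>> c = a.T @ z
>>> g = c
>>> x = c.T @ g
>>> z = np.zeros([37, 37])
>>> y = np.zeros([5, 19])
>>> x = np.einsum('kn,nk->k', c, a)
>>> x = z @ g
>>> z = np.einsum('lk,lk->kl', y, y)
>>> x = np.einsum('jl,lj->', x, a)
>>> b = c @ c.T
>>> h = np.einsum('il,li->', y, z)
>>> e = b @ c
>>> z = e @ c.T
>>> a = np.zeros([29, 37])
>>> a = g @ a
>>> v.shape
(5, 7)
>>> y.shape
(5, 19)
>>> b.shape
(37, 37)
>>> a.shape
(37, 37)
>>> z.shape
(37, 37)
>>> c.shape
(37, 29)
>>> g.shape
(37, 29)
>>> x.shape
()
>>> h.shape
()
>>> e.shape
(37, 29)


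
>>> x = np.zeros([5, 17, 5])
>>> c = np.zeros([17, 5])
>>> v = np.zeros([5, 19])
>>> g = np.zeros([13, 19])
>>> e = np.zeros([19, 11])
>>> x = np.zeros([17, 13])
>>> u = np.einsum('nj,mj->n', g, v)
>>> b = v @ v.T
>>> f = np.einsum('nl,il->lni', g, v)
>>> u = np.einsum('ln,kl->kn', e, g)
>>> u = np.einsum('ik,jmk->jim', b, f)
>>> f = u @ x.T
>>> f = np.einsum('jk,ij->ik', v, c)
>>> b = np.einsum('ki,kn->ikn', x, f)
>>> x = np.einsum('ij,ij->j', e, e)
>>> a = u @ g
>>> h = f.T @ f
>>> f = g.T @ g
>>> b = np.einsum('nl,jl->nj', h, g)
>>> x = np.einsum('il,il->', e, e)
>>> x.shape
()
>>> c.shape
(17, 5)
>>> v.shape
(5, 19)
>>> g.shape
(13, 19)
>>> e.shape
(19, 11)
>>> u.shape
(19, 5, 13)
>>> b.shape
(19, 13)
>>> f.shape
(19, 19)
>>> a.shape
(19, 5, 19)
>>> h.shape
(19, 19)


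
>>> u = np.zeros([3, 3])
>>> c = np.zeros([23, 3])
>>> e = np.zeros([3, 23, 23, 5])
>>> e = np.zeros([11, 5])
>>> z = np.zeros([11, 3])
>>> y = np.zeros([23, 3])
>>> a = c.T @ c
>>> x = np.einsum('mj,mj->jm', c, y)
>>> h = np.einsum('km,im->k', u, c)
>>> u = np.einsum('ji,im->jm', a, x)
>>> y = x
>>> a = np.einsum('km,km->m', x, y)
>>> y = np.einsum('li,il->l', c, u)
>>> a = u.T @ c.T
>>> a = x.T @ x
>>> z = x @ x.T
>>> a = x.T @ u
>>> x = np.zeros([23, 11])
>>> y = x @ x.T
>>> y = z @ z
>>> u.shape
(3, 23)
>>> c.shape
(23, 3)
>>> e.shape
(11, 5)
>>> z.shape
(3, 3)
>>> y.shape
(3, 3)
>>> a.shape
(23, 23)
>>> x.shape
(23, 11)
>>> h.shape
(3,)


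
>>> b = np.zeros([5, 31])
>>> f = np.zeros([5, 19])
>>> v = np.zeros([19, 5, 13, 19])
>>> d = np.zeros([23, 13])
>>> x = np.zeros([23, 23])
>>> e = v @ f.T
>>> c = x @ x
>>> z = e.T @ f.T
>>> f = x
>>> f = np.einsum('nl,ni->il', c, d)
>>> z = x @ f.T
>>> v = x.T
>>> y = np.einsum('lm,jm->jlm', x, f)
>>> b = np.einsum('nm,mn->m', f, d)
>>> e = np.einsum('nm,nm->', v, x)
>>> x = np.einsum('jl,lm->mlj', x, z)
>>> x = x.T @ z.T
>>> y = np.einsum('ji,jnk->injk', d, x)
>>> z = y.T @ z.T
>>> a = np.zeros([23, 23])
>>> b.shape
(23,)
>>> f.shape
(13, 23)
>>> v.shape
(23, 23)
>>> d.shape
(23, 13)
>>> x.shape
(23, 23, 23)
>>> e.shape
()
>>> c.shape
(23, 23)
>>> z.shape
(23, 23, 23, 23)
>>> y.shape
(13, 23, 23, 23)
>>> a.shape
(23, 23)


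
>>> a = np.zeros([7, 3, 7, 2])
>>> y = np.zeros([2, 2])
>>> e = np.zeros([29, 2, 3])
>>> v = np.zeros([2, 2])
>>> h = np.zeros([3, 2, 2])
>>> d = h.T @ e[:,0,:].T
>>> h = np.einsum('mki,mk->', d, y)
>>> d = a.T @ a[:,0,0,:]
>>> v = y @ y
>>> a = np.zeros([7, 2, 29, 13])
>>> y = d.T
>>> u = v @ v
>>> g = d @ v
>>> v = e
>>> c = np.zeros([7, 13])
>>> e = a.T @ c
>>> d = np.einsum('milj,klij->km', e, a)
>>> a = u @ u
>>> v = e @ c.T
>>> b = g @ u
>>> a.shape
(2, 2)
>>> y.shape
(2, 3, 7, 2)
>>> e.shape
(13, 29, 2, 13)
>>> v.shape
(13, 29, 2, 7)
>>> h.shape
()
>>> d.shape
(7, 13)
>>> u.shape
(2, 2)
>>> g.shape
(2, 7, 3, 2)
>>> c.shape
(7, 13)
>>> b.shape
(2, 7, 3, 2)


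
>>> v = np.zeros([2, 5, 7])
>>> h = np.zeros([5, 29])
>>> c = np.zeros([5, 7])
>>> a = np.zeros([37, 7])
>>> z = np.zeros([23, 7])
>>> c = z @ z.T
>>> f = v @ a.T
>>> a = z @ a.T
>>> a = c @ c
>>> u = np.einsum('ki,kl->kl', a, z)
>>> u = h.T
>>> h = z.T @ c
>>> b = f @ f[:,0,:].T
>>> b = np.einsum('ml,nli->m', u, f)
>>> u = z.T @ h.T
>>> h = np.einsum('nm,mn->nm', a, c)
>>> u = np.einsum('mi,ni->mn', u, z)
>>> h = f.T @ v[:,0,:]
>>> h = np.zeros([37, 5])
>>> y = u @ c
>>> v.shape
(2, 5, 7)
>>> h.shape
(37, 5)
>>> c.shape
(23, 23)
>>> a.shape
(23, 23)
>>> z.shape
(23, 7)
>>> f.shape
(2, 5, 37)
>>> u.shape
(7, 23)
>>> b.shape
(29,)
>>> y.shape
(7, 23)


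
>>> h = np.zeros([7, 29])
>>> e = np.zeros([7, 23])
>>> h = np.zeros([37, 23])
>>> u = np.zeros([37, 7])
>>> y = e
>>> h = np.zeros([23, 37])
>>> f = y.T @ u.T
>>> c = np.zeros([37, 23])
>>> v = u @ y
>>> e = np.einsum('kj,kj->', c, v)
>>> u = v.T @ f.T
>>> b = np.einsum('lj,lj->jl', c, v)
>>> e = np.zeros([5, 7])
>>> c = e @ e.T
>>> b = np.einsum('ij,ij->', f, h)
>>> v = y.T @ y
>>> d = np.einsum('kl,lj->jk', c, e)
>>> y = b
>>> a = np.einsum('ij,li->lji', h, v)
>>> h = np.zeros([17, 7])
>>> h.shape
(17, 7)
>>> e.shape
(5, 7)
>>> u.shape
(23, 23)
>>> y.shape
()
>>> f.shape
(23, 37)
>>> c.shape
(5, 5)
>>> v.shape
(23, 23)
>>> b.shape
()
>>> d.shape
(7, 5)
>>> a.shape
(23, 37, 23)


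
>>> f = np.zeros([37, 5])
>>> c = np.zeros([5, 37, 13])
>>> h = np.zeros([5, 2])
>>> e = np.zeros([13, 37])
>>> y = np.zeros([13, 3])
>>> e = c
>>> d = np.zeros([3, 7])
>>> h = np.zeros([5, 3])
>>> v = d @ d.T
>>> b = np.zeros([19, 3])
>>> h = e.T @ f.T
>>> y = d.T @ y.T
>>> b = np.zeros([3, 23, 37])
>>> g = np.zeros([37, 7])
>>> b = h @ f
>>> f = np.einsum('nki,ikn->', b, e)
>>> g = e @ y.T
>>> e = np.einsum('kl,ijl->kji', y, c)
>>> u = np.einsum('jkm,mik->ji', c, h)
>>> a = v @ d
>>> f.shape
()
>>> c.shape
(5, 37, 13)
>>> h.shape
(13, 37, 37)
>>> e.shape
(7, 37, 5)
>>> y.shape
(7, 13)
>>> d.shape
(3, 7)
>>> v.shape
(3, 3)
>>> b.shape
(13, 37, 5)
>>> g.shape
(5, 37, 7)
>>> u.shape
(5, 37)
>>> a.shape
(3, 7)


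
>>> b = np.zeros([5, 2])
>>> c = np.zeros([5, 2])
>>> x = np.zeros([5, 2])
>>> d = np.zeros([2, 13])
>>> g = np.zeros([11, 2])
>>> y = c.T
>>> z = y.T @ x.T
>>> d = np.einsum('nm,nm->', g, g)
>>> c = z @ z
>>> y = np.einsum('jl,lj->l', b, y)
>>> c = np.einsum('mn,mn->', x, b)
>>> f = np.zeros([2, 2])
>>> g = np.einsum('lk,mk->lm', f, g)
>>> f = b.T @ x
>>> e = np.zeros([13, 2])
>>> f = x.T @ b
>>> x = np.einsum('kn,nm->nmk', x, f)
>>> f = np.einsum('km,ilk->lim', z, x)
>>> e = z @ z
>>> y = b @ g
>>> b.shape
(5, 2)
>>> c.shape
()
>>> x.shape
(2, 2, 5)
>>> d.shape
()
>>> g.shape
(2, 11)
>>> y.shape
(5, 11)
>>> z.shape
(5, 5)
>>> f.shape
(2, 2, 5)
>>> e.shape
(5, 5)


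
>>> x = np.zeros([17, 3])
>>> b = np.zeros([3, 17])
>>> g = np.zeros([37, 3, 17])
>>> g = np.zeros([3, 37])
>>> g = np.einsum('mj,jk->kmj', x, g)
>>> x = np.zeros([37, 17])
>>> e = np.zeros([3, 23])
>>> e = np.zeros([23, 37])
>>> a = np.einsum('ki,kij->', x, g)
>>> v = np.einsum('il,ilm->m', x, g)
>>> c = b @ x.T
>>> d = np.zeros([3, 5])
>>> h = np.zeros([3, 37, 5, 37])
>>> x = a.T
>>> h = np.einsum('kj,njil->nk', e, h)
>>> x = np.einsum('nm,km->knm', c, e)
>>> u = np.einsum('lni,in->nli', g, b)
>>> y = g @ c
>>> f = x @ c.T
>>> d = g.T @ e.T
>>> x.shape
(23, 3, 37)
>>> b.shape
(3, 17)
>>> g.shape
(37, 17, 3)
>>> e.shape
(23, 37)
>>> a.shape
()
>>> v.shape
(3,)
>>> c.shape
(3, 37)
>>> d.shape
(3, 17, 23)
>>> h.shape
(3, 23)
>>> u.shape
(17, 37, 3)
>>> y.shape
(37, 17, 37)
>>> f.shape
(23, 3, 3)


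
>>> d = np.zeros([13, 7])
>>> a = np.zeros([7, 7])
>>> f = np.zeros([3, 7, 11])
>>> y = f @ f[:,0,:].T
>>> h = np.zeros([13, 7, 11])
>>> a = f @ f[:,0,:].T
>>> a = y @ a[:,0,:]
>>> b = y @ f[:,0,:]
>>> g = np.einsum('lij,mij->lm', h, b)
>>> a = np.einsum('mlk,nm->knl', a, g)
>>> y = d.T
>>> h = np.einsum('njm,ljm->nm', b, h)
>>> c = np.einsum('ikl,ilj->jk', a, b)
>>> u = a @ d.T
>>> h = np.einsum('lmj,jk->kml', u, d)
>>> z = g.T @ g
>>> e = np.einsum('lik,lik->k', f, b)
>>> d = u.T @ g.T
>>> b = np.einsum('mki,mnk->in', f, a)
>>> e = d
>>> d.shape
(13, 13, 13)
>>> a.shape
(3, 13, 7)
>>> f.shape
(3, 7, 11)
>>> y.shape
(7, 13)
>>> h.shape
(7, 13, 3)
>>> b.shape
(11, 13)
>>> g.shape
(13, 3)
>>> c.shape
(11, 13)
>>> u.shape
(3, 13, 13)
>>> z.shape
(3, 3)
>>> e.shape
(13, 13, 13)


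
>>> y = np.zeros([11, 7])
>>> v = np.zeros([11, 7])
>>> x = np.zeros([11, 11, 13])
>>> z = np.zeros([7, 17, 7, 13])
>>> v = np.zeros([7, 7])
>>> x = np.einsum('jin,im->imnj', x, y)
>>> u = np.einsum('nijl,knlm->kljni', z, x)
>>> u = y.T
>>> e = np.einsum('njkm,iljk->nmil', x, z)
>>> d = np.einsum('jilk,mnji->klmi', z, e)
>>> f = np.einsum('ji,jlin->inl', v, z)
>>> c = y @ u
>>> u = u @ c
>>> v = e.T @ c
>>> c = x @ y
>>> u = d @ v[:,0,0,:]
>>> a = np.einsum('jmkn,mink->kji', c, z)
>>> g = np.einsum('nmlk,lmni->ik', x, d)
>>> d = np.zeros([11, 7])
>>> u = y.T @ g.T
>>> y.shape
(11, 7)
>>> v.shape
(17, 7, 11, 11)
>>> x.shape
(11, 7, 13, 11)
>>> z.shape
(7, 17, 7, 13)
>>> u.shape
(7, 17)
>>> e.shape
(11, 11, 7, 17)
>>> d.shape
(11, 7)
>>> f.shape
(7, 13, 17)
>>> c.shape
(11, 7, 13, 7)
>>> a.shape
(13, 11, 17)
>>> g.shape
(17, 11)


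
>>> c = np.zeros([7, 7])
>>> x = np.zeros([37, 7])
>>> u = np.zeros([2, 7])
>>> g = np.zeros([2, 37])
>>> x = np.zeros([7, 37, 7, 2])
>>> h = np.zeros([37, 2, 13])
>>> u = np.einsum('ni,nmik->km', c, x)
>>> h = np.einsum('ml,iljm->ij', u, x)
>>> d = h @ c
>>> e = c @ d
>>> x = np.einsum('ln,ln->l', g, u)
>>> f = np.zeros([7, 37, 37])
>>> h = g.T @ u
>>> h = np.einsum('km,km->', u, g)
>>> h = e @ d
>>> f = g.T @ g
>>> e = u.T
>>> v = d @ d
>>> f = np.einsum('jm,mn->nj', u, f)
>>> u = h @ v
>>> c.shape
(7, 7)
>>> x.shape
(2,)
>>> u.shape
(7, 7)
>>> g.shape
(2, 37)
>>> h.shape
(7, 7)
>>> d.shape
(7, 7)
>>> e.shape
(37, 2)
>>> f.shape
(37, 2)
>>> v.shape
(7, 7)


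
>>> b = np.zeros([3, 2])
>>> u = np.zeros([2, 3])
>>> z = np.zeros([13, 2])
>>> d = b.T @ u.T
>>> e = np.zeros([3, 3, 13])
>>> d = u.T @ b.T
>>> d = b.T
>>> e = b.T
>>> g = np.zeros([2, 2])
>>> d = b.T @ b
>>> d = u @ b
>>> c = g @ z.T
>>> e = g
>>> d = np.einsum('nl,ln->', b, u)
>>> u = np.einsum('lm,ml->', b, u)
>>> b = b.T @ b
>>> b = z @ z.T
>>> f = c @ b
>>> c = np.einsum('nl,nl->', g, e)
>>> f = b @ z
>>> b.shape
(13, 13)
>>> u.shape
()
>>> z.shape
(13, 2)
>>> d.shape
()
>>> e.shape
(2, 2)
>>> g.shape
(2, 2)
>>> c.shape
()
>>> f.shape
(13, 2)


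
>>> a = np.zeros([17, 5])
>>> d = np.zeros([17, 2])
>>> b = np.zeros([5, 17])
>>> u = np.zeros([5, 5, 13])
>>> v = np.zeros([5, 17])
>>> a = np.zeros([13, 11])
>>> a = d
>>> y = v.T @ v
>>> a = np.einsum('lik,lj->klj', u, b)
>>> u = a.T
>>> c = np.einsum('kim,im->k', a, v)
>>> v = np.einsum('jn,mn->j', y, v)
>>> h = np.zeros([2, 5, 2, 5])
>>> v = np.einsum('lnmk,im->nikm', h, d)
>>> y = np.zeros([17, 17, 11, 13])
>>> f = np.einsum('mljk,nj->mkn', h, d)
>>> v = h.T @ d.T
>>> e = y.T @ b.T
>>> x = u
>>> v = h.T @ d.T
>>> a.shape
(13, 5, 17)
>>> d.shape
(17, 2)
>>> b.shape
(5, 17)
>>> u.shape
(17, 5, 13)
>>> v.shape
(5, 2, 5, 17)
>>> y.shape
(17, 17, 11, 13)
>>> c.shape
(13,)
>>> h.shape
(2, 5, 2, 5)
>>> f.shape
(2, 5, 17)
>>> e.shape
(13, 11, 17, 5)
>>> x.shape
(17, 5, 13)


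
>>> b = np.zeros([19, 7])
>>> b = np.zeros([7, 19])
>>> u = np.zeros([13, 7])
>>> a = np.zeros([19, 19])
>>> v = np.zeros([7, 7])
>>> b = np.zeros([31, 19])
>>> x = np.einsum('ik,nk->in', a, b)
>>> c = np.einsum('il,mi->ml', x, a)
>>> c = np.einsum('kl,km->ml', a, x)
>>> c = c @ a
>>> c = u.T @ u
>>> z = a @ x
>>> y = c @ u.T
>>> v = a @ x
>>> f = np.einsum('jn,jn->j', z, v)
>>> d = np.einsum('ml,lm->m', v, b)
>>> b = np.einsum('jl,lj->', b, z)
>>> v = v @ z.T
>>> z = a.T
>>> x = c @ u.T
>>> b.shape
()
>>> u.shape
(13, 7)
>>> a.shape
(19, 19)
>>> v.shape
(19, 19)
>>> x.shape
(7, 13)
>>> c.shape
(7, 7)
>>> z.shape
(19, 19)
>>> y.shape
(7, 13)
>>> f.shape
(19,)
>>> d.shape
(19,)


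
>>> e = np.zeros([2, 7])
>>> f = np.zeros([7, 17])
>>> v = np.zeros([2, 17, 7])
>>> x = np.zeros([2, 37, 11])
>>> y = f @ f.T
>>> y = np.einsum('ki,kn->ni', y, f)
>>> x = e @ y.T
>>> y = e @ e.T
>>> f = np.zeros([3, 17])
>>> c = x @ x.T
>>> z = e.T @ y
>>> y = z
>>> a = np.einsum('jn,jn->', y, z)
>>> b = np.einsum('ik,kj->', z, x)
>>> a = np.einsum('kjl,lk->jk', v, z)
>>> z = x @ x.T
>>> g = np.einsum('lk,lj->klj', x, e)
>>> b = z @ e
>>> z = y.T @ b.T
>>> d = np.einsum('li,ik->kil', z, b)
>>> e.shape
(2, 7)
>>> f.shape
(3, 17)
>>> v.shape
(2, 17, 7)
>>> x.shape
(2, 17)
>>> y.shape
(7, 2)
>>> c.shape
(2, 2)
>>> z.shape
(2, 2)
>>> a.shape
(17, 2)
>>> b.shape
(2, 7)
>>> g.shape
(17, 2, 7)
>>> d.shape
(7, 2, 2)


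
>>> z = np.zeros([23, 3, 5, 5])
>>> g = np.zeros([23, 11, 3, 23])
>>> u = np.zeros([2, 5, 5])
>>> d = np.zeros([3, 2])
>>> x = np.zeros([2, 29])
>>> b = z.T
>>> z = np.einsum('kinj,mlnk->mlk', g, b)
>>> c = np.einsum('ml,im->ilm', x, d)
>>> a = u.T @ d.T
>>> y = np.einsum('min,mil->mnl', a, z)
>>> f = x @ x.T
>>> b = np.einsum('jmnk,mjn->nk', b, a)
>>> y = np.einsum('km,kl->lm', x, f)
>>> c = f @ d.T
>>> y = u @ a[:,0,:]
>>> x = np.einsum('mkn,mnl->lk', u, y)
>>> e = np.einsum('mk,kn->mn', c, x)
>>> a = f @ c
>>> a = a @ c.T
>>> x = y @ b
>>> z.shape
(5, 5, 23)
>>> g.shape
(23, 11, 3, 23)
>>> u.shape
(2, 5, 5)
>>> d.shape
(3, 2)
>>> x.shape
(2, 5, 23)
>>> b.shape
(3, 23)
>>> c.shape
(2, 3)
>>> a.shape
(2, 2)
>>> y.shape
(2, 5, 3)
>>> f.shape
(2, 2)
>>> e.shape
(2, 5)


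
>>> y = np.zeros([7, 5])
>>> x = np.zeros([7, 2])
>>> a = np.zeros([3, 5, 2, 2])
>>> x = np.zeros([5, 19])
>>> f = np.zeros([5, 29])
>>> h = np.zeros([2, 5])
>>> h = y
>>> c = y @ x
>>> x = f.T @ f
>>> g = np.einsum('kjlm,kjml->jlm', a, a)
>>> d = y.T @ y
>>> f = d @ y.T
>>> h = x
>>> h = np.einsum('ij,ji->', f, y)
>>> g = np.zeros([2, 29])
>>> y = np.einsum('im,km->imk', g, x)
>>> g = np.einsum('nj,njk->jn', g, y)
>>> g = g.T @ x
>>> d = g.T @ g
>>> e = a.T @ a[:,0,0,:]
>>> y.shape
(2, 29, 29)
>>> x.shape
(29, 29)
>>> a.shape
(3, 5, 2, 2)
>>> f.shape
(5, 7)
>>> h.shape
()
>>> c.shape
(7, 19)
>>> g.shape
(2, 29)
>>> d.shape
(29, 29)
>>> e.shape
(2, 2, 5, 2)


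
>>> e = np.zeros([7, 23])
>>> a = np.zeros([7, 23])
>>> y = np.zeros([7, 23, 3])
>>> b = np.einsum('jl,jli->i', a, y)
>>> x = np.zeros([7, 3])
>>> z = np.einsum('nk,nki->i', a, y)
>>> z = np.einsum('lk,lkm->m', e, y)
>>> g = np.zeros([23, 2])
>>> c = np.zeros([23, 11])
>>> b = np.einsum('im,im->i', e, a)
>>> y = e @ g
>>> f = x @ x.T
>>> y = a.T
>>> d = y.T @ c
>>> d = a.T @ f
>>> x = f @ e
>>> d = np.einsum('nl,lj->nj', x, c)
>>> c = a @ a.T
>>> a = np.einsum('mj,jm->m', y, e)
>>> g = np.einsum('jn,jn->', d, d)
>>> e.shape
(7, 23)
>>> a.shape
(23,)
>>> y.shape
(23, 7)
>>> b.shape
(7,)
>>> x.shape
(7, 23)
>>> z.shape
(3,)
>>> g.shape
()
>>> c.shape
(7, 7)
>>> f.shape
(7, 7)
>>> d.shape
(7, 11)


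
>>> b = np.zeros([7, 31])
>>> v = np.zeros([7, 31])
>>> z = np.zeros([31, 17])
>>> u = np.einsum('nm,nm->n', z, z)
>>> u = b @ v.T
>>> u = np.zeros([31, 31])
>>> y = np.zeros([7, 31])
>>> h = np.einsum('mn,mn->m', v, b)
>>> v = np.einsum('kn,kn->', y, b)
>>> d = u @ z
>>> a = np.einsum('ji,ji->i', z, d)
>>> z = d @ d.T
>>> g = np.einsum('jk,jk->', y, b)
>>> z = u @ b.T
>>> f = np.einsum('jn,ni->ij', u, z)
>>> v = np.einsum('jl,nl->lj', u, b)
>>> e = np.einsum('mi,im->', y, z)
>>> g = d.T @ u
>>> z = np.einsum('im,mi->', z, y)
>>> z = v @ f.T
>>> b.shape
(7, 31)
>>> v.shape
(31, 31)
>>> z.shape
(31, 7)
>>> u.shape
(31, 31)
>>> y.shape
(7, 31)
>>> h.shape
(7,)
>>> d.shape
(31, 17)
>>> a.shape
(17,)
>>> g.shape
(17, 31)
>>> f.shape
(7, 31)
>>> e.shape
()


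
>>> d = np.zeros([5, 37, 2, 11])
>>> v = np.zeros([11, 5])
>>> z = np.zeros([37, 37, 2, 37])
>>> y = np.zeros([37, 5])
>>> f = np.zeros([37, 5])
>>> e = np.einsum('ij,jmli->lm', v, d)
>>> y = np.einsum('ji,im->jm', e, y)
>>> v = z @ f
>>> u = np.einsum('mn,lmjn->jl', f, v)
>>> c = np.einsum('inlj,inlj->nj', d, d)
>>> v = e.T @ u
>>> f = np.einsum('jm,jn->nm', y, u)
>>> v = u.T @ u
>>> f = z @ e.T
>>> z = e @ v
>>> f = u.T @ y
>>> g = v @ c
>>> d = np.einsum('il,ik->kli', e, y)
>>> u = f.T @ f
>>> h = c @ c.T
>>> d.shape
(5, 37, 2)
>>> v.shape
(37, 37)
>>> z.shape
(2, 37)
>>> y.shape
(2, 5)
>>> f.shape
(37, 5)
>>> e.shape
(2, 37)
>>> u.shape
(5, 5)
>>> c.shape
(37, 11)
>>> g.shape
(37, 11)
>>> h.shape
(37, 37)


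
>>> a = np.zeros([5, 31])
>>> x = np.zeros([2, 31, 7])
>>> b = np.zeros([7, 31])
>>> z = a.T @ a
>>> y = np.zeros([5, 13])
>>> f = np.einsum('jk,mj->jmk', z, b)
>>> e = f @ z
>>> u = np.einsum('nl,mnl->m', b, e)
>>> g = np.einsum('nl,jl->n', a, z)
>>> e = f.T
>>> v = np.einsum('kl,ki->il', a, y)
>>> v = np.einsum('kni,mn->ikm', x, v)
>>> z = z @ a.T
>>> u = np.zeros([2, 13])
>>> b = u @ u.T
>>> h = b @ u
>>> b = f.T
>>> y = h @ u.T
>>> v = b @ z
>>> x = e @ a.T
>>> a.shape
(5, 31)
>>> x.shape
(31, 7, 5)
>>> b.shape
(31, 7, 31)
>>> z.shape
(31, 5)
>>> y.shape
(2, 2)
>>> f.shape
(31, 7, 31)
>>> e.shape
(31, 7, 31)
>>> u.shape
(2, 13)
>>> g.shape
(5,)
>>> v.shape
(31, 7, 5)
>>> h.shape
(2, 13)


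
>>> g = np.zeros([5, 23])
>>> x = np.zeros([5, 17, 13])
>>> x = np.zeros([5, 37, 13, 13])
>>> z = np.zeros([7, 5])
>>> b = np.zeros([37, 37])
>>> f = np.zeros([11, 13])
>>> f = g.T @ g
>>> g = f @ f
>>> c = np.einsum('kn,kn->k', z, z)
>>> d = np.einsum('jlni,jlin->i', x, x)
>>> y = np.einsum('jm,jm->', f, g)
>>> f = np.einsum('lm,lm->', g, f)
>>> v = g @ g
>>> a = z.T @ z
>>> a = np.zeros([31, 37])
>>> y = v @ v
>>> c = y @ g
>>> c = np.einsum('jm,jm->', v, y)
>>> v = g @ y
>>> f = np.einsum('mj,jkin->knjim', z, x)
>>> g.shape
(23, 23)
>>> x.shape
(5, 37, 13, 13)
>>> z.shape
(7, 5)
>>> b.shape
(37, 37)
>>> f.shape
(37, 13, 5, 13, 7)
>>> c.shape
()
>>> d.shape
(13,)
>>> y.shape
(23, 23)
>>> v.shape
(23, 23)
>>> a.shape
(31, 37)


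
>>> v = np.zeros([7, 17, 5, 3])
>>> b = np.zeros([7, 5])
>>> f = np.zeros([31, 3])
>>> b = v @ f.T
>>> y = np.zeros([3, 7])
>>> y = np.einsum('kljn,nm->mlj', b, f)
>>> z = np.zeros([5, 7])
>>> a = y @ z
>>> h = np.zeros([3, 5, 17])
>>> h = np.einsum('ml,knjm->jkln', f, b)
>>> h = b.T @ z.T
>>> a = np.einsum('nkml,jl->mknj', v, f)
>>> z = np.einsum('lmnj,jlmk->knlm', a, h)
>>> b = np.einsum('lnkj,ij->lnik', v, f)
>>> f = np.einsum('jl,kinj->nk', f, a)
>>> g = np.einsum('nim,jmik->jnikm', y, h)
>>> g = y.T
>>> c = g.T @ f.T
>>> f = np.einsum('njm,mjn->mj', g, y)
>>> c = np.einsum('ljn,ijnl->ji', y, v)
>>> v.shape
(7, 17, 5, 3)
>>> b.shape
(7, 17, 31, 5)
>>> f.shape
(3, 17)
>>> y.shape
(3, 17, 5)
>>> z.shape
(5, 7, 5, 17)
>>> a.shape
(5, 17, 7, 31)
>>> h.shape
(31, 5, 17, 5)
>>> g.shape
(5, 17, 3)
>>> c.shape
(17, 7)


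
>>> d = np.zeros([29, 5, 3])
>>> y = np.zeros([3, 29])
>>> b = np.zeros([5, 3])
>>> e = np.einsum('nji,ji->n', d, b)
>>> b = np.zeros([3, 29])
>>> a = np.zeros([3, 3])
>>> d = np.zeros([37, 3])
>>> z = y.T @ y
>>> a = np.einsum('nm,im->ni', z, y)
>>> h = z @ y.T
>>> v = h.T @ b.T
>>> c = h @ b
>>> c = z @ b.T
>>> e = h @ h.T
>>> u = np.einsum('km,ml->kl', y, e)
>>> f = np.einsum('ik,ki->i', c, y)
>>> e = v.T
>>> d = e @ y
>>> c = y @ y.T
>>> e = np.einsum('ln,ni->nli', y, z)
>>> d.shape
(3, 29)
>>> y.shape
(3, 29)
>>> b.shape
(3, 29)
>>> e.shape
(29, 3, 29)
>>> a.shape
(29, 3)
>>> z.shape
(29, 29)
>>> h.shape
(29, 3)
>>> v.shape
(3, 3)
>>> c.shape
(3, 3)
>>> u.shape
(3, 29)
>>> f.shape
(29,)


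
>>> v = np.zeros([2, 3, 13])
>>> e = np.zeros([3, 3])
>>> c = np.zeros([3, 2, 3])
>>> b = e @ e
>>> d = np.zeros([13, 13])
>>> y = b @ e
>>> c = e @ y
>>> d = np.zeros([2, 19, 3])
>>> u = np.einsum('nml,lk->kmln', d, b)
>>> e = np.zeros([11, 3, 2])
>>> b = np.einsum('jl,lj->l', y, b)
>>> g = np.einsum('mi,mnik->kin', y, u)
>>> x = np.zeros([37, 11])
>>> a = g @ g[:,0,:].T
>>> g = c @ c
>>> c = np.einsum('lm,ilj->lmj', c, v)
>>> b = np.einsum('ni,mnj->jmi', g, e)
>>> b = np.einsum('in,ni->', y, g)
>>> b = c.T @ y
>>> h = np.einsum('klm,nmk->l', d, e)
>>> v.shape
(2, 3, 13)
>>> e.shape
(11, 3, 2)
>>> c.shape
(3, 3, 13)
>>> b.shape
(13, 3, 3)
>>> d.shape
(2, 19, 3)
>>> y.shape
(3, 3)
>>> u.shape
(3, 19, 3, 2)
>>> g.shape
(3, 3)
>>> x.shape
(37, 11)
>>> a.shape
(2, 3, 2)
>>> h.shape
(19,)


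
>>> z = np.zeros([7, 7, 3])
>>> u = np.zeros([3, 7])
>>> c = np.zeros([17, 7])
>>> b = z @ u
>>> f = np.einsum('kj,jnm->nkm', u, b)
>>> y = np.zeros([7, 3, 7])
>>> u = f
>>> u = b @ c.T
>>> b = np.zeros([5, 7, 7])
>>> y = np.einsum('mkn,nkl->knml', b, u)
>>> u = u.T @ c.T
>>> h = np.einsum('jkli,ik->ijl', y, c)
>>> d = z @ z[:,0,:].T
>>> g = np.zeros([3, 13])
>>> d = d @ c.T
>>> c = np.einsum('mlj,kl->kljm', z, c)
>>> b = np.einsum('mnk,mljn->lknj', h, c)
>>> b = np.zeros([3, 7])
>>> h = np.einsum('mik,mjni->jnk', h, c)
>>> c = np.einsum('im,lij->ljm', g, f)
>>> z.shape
(7, 7, 3)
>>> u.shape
(17, 7, 17)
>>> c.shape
(7, 7, 13)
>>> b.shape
(3, 7)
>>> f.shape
(7, 3, 7)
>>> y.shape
(7, 7, 5, 17)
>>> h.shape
(7, 3, 5)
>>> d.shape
(7, 7, 17)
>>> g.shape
(3, 13)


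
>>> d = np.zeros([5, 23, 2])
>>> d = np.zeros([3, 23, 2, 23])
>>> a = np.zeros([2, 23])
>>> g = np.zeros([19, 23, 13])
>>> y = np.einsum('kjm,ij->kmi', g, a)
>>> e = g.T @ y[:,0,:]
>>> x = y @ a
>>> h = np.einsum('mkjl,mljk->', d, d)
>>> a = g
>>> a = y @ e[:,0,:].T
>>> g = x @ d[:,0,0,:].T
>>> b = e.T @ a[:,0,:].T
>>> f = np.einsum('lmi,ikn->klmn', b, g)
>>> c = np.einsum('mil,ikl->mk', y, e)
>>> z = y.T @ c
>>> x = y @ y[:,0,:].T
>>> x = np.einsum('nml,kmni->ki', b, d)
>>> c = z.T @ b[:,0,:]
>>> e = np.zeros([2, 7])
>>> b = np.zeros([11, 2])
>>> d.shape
(3, 23, 2, 23)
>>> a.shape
(19, 13, 13)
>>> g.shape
(19, 13, 3)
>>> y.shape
(19, 13, 2)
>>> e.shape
(2, 7)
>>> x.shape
(3, 23)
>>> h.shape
()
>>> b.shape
(11, 2)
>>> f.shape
(13, 2, 23, 3)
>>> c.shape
(23, 13, 19)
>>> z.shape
(2, 13, 23)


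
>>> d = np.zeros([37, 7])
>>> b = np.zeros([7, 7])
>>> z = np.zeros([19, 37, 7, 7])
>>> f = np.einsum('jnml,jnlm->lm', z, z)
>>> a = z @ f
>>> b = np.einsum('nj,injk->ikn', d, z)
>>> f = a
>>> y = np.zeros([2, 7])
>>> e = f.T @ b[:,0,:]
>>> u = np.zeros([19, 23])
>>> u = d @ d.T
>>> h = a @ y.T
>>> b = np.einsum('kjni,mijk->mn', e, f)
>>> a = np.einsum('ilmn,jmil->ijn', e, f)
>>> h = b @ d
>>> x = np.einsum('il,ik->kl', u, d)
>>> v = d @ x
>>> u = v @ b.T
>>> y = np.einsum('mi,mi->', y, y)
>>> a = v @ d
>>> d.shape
(37, 7)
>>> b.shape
(19, 37)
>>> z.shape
(19, 37, 7, 7)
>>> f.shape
(19, 37, 7, 7)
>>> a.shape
(37, 7)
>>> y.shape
()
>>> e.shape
(7, 7, 37, 37)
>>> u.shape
(37, 19)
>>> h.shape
(19, 7)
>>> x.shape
(7, 37)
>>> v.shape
(37, 37)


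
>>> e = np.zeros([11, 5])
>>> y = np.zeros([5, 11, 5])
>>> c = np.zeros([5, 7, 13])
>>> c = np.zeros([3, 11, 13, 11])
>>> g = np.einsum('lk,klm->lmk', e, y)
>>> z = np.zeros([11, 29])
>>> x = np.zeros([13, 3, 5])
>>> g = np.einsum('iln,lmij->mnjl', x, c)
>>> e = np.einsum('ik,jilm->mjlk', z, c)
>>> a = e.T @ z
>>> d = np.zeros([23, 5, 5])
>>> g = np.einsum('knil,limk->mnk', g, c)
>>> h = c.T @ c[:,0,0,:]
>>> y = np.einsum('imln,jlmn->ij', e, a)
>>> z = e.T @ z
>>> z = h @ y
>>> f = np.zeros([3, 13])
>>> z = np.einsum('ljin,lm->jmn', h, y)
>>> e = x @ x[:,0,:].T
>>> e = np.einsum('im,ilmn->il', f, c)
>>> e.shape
(3, 11)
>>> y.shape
(11, 29)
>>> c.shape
(3, 11, 13, 11)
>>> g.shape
(13, 5, 11)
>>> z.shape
(13, 29, 11)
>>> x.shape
(13, 3, 5)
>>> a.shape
(29, 13, 3, 29)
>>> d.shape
(23, 5, 5)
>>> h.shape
(11, 13, 11, 11)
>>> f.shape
(3, 13)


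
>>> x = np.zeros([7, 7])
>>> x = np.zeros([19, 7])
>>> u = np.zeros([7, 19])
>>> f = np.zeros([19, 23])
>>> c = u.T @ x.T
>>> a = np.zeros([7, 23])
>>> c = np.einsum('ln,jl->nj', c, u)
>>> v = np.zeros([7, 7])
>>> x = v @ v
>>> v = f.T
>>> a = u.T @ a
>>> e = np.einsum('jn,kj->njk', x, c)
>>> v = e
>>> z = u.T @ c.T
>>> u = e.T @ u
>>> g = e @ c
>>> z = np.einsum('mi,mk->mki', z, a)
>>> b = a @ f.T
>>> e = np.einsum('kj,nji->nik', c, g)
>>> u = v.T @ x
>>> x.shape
(7, 7)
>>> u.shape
(19, 7, 7)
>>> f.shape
(19, 23)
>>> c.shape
(19, 7)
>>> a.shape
(19, 23)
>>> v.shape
(7, 7, 19)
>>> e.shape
(7, 7, 19)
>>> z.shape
(19, 23, 19)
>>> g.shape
(7, 7, 7)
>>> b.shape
(19, 19)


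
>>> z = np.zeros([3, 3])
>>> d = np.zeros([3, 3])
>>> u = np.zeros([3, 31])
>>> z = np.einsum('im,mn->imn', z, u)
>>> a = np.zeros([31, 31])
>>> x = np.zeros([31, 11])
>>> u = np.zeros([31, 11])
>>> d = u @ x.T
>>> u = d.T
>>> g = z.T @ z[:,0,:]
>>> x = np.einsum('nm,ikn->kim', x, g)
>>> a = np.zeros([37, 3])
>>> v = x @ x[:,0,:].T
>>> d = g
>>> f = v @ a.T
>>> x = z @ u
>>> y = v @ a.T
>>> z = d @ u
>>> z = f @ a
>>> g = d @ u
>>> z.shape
(3, 31, 3)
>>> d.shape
(31, 3, 31)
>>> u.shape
(31, 31)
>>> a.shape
(37, 3)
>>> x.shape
(3, 3, 31)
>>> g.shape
(31, 3, 31)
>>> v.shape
(3, 31, 3)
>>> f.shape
(3, 31, 37)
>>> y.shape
(3, 31, 37)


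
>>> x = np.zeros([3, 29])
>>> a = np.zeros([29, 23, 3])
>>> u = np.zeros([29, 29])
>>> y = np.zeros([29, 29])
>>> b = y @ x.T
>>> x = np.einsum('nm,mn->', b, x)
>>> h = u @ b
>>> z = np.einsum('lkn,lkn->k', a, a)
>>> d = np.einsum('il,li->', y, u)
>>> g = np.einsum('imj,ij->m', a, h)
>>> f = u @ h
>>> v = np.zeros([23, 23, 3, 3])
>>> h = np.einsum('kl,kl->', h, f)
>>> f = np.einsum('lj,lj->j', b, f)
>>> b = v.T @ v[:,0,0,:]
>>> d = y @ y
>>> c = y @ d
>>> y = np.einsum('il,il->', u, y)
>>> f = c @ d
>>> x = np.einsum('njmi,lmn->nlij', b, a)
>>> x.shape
(3, 29, 3, 3)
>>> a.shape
(29, 23, 3)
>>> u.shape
(29, 29)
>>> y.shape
()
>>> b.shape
(3, 3, 23, 3)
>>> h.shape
()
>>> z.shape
(23,)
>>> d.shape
(29, 29)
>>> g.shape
(23,)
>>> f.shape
(29, 29)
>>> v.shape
(23, 23, 3, 3)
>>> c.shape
(29, 29)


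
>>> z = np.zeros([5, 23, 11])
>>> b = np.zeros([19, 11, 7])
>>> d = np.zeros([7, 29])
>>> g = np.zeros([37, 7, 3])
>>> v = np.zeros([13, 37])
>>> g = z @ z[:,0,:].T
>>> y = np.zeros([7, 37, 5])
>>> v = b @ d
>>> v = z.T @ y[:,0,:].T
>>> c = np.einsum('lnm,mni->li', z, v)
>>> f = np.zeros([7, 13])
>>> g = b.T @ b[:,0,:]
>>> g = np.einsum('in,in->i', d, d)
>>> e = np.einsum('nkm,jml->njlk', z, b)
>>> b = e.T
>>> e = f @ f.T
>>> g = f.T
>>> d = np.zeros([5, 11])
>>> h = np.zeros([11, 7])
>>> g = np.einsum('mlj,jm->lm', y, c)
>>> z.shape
(5, 23, 11)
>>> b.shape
(23, 7, 19, 5)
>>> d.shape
(5, 11)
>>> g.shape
(37, 7)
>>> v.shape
(11, 23, 7)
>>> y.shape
(7, 37, 5)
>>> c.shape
(5, 7)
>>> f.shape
(7, 13)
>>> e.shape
(7, 7)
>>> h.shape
(11, 7)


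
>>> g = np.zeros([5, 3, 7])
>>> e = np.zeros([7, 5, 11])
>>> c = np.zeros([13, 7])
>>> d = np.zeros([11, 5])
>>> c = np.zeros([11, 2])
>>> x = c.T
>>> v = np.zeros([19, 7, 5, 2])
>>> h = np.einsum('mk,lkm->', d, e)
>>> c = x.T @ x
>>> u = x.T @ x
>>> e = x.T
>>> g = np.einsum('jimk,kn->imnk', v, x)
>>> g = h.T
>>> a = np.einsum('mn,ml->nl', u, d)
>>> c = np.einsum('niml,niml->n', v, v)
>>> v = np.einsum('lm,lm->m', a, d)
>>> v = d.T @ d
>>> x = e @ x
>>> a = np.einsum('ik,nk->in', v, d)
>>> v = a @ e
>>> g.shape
()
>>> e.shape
(11, 2)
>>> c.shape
(19,)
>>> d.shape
(11, 5)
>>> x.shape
(11, 11)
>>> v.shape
(5, 2)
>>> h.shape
()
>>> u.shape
(11, 11)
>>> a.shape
(5, 11)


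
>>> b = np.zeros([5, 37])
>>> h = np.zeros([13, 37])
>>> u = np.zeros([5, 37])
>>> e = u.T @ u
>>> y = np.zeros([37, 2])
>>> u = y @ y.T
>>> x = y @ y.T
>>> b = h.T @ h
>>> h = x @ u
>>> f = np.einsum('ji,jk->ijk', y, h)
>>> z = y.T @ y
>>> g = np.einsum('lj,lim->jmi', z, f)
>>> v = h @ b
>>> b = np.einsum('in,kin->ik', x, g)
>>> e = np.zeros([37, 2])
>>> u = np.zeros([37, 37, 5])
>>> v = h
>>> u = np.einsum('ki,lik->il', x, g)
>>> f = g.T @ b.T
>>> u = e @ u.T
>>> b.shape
(37, 2)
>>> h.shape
(37, 37)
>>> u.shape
(37, 37)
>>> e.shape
(37, 2)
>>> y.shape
(37, 2)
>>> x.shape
(37, 37)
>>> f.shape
(37, 37, 37)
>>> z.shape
(2, 2)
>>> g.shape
(2, 37, 37)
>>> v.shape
(37, 37)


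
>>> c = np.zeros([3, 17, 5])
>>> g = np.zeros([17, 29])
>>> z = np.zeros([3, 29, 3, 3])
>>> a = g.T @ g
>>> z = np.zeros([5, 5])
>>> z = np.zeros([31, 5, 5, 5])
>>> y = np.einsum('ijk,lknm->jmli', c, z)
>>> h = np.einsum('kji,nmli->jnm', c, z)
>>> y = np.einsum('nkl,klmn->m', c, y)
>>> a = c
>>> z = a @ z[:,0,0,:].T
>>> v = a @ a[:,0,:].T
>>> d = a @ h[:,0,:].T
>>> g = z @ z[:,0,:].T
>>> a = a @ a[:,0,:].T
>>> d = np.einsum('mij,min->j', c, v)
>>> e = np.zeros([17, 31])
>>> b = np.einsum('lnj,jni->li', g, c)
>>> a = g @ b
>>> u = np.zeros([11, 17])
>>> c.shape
(3, 17, 5)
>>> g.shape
(3, 17, 3)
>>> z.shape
(3, 17, 31)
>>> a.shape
(3, 17, 5)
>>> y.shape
(31,)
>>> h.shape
(17, 31, 5)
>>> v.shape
(3, 17, 3)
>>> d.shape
(5,)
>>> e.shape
(17, 31)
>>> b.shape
(3, 5)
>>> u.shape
(11, 17)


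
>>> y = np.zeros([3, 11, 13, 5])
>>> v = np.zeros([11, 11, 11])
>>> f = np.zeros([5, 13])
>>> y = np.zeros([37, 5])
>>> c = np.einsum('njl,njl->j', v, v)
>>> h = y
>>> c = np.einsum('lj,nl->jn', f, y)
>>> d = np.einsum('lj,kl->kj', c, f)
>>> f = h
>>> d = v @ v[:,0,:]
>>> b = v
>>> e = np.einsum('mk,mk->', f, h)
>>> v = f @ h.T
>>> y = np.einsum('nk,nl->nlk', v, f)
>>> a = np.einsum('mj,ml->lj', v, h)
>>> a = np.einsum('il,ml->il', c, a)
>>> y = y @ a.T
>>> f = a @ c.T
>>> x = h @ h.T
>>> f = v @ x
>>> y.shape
(37, 5, 13)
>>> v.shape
(37, 37)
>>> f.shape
(37, 37)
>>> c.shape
(13, 37)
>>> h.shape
(37, 5)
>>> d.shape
(11, 11, 11)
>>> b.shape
(11, 11, 11)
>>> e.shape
()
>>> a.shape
(13, 37)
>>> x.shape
(37, 37)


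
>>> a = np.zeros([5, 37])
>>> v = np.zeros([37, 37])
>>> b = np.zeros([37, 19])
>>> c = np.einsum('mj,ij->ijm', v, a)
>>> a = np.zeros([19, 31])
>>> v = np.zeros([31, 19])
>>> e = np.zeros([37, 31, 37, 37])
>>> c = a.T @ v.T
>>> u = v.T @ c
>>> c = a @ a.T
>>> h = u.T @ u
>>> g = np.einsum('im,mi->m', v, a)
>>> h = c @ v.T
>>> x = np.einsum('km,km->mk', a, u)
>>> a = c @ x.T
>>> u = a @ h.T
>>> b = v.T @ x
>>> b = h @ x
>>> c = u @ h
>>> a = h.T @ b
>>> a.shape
(31, 19)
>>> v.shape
(31, 19)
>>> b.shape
(19, 19)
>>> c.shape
(19, 31)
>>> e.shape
(37, 31, 37, 37)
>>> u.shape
(19, 19)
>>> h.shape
(19, 31)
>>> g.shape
(19,)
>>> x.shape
(31, 19)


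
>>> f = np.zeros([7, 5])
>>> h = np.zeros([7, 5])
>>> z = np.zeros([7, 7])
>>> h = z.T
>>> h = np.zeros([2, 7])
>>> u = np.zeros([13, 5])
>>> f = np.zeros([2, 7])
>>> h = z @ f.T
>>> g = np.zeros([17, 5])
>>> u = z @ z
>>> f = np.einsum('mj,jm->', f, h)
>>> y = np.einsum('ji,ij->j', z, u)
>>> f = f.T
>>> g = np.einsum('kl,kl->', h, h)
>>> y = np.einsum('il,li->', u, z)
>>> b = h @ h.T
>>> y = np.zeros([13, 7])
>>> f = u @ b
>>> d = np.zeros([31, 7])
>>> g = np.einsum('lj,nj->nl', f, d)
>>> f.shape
(7, 7)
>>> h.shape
(7, 2)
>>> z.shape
(7, 7)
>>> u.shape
(7, 7)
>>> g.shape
(31, 7)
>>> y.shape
(13, 7)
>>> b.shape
(7, 7)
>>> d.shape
(31, 7)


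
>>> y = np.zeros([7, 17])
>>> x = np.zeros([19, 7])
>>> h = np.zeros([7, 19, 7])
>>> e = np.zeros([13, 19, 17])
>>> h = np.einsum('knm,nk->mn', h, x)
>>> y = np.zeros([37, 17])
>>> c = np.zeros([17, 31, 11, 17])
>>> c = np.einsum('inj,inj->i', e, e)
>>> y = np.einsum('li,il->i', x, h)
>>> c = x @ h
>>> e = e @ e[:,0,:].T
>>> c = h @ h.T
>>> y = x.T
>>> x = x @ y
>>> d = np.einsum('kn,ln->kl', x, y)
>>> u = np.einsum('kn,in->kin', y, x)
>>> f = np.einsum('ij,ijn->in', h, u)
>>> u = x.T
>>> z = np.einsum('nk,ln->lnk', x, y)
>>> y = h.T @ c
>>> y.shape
(19, 7)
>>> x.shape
(19, 19)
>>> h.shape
(7, 19)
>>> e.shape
(13, 19, 13)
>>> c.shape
(7, 7)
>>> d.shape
(19, 7)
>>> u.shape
(19, 19)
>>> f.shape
(7, 19)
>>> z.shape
(7, 19, 19)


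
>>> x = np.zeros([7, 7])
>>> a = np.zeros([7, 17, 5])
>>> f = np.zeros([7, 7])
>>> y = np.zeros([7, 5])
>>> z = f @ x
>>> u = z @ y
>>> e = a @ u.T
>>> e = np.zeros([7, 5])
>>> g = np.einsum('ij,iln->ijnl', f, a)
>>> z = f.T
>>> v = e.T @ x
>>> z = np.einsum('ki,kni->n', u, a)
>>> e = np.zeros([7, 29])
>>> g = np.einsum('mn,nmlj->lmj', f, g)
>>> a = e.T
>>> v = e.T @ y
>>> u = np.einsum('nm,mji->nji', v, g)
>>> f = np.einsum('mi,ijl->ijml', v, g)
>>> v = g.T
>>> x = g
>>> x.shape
(5, 7, 17)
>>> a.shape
(29, 7)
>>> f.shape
(5, 7, 29, 17)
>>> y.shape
(7, 5)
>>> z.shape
(17,)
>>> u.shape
(29, 7, 17)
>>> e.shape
(7, 29)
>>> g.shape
(5, 7, 17)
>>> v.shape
(17, 7, 5)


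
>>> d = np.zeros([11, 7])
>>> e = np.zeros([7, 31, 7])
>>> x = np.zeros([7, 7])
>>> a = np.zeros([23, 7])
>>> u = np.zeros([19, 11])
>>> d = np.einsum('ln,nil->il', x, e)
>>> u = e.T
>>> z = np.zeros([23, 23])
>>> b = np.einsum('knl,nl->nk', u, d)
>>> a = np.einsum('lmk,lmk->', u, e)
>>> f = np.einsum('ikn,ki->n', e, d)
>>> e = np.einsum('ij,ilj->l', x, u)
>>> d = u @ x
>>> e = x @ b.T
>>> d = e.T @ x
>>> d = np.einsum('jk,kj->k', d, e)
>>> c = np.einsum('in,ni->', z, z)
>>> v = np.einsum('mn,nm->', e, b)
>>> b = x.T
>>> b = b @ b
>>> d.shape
(7,)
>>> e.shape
(7, 31)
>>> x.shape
(7, 7)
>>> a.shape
()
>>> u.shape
(7, 31, 7)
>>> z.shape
(23, 23)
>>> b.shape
(7, 7)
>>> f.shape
(7,)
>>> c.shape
()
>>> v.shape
()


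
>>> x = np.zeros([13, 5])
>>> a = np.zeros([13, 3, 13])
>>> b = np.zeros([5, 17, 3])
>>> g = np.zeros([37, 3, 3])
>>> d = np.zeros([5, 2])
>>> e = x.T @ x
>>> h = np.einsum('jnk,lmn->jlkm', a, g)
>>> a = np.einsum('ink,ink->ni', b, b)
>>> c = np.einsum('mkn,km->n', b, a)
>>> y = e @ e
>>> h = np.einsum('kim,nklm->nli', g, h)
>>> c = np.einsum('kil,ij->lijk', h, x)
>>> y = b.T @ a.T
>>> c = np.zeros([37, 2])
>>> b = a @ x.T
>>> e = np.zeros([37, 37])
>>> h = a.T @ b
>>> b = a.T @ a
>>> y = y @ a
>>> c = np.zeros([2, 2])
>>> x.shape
(13, 5)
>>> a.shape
(17, 5)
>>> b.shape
(5, 5)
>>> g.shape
(37, 3, 3)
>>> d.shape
(5, 2)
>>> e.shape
(37, 37)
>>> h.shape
(5, 13)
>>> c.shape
(2, 2)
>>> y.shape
(3, 17, 5)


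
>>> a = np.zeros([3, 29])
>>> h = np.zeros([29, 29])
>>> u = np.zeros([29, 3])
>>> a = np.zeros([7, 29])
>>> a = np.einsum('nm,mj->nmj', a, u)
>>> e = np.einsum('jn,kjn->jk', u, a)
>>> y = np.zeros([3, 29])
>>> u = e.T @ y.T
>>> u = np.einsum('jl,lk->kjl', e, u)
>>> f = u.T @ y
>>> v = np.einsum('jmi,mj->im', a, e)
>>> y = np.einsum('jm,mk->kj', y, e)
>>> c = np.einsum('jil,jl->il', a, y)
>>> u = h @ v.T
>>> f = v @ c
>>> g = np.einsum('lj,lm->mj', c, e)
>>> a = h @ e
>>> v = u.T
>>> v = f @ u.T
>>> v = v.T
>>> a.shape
(29, 7)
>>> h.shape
(29, 29)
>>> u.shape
(29, 3)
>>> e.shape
(29, 7)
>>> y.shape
(7, 3)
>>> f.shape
(3, 3)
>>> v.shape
(29, 3)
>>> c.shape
(29, 3)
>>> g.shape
(7, 3)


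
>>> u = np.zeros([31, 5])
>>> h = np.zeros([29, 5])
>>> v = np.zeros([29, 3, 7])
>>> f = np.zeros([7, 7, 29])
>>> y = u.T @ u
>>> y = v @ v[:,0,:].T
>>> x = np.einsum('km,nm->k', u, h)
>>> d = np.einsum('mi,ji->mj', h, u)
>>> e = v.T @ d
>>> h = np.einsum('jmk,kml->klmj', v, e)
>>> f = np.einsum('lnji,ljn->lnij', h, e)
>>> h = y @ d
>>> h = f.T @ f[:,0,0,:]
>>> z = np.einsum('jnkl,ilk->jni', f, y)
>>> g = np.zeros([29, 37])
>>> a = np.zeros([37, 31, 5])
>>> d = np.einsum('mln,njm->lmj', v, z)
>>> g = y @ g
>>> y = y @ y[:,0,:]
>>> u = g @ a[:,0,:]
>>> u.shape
(29, 3, 5)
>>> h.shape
(3, 29, 31, 3)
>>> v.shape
(29, 3, 7)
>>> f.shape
(7, 31, 29, 3)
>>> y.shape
(29, 3, 29)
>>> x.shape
(31,)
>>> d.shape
(3, 29, 31)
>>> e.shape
(7, 3, 31)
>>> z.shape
(7, 31, 29)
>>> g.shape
(29, 3, 37)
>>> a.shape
(37, 31, 5)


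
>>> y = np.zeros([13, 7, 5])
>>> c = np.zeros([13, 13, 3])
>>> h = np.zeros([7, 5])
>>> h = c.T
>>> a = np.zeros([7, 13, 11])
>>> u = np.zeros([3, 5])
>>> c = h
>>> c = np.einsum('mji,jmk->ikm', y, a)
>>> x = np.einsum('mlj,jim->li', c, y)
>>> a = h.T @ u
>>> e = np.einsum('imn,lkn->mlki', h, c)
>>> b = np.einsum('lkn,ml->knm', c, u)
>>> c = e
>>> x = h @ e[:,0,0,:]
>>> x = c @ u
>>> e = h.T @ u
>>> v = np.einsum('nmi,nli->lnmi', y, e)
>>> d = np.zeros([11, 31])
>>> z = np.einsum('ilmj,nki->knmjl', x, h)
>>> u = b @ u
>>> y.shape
(13, 7, 5)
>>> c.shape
(13, 5, 11, 3)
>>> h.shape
(3, 13, 13)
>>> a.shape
(13, 13, 5)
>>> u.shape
(11, 13, 5)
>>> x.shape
(13, 5, 11, 5)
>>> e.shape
(13, 13, 5)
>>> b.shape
(11, 13, 3)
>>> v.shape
(13, 13, 7, 5)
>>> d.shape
(11, 31)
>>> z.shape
(13, 3, 11, 5, 5)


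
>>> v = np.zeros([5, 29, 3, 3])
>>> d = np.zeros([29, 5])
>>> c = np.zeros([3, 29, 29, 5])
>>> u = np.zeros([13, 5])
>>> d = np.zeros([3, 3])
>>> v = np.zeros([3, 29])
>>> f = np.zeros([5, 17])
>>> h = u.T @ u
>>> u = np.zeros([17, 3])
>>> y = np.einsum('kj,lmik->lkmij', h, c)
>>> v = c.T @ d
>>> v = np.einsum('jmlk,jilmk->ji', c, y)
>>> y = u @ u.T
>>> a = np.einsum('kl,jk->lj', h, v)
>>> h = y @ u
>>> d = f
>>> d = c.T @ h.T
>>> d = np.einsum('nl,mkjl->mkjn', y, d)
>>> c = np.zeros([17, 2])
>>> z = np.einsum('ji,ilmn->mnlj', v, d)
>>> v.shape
(3, 5)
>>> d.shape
(5, 29, 29, 17)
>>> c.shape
(17, 2)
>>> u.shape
(17, 3)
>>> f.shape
(5, 17)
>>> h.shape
(17, 3)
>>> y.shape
(17, 17)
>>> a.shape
(5, 3)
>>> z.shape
(29, 17, 29, 3)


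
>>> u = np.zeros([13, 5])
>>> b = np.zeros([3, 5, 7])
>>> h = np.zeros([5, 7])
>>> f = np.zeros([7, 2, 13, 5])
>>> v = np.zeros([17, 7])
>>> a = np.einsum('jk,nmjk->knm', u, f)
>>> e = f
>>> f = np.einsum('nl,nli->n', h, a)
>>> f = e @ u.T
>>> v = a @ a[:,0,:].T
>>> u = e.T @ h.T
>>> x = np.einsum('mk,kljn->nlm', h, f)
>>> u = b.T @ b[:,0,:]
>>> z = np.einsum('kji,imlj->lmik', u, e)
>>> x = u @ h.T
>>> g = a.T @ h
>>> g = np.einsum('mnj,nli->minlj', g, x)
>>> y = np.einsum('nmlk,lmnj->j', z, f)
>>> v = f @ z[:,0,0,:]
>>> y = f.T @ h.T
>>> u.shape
(7, 5, 7)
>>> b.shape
(3, 5, 7)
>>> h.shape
(5, 7)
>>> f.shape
(7, 2, 13, 13)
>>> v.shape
(7, 2, 13, 7)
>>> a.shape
(5, 7, 2)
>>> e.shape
(7, 2, 13, 5)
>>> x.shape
(7, 5, 5)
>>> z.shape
(13, 2, 7, 7)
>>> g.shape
(2, 5, 7, 5, 7)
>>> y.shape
(13, 13, 2, 5)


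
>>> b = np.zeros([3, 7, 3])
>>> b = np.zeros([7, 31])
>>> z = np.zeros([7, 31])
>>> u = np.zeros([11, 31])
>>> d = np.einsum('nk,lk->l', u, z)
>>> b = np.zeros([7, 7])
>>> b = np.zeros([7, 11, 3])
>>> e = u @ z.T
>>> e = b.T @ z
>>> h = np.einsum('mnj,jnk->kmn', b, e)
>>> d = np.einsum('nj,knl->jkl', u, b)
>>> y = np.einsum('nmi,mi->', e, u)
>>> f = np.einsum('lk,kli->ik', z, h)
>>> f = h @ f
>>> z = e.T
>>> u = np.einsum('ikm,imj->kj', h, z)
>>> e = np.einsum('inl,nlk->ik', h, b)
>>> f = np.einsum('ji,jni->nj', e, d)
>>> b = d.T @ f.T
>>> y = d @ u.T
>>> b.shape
(3, 7, 7)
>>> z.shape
(31, 11, 3)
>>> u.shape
(7, 3)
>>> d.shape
(31, 7, 3)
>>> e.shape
(31, 3)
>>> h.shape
(31, 7, 11)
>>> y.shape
(31, 7, 7)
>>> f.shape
(7, 31)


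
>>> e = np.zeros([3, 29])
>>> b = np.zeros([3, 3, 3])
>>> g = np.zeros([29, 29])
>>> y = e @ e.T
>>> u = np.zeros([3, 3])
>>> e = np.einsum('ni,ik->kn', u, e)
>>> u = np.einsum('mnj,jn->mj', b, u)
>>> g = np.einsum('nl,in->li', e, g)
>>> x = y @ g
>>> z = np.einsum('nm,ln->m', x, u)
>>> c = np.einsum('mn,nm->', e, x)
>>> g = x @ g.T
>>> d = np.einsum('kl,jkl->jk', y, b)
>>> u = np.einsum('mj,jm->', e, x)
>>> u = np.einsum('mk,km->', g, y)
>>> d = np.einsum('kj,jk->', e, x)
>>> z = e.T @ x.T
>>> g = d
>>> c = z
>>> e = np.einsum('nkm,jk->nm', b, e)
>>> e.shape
(3, 3)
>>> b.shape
(3, 3, 3)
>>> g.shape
()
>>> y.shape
(3, 3)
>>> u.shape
()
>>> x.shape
(3, 29)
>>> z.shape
(3, 3)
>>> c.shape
(3, 3)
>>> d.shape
()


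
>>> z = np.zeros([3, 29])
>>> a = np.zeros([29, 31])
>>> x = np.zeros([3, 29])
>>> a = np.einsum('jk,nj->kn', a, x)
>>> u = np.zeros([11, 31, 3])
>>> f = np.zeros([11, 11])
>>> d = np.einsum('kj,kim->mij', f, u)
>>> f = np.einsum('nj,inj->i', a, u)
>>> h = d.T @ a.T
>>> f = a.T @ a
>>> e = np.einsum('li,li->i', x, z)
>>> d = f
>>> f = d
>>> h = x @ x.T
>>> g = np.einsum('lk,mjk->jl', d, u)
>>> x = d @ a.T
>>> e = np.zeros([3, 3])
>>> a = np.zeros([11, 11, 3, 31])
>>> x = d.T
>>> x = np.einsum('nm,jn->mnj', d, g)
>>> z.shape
(3, 29)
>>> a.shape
(11, 11, 3, 31)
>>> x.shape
(3, 3, 31)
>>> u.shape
(11, 31, 3)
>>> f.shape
(3, 3)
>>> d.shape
(3, 3)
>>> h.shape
(3, 3)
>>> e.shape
(3, 3)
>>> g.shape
(31, 3)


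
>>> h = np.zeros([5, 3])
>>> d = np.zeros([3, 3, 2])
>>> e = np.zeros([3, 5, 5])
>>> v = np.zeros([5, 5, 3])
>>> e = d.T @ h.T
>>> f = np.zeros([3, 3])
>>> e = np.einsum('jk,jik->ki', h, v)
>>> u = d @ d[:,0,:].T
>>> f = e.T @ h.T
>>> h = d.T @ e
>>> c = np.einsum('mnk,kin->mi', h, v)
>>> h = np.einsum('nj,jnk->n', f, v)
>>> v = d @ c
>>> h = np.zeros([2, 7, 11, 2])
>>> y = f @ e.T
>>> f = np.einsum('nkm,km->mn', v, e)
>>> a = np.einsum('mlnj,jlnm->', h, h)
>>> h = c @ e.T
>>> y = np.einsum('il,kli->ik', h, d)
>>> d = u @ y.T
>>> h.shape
(2, 3)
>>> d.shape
(3, 3, 2)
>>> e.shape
(3, 5)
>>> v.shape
(3, 3, 5)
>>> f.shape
(5, 3)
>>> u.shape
(3, 3, 3)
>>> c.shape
(2, 5)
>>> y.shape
(2, 3)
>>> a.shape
()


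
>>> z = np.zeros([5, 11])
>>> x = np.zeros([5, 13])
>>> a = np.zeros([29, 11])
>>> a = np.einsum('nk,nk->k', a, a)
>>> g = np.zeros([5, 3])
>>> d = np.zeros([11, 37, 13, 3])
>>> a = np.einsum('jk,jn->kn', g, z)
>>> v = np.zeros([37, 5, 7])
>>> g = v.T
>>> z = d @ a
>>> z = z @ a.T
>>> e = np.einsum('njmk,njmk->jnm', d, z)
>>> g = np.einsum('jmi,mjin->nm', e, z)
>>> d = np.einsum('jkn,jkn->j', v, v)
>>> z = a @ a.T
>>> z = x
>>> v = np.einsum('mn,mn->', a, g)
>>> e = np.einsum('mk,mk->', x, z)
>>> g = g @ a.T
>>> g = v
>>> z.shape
(5, 13)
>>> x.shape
(5, 13)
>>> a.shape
(3, 11)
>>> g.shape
()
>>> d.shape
(37,)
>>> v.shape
()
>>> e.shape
()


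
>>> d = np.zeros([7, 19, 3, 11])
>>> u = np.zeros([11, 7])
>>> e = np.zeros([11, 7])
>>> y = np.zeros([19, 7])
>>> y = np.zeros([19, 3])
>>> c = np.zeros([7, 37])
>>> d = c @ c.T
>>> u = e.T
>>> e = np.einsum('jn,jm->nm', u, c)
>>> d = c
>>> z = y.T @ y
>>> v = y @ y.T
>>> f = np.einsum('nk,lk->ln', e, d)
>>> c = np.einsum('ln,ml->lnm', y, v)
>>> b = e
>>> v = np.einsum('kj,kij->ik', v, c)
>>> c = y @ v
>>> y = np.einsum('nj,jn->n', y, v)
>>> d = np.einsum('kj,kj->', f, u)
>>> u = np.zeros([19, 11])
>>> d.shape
()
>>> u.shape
(19, 11)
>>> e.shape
(11, 37)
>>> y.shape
(19,)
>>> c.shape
(19, 19)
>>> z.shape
(3, 3)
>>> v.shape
(3, 19)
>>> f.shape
(7, 11)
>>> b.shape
(11, 37)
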